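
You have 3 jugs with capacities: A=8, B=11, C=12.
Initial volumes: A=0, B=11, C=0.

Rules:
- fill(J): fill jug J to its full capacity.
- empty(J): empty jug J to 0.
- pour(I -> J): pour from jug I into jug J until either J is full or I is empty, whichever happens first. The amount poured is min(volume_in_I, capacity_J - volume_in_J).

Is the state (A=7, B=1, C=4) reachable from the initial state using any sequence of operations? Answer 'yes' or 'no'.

Answer: no

Derivation:
BFS explored all 634 reachable states.
Reachable set includes: (0,0,0), (0,0,1), (0,0,2), (0,0,3), (0,0,4), (0,0,5), (0,0,6), (0,0,7), (0,0,8), (0,0,9), (0,0,10), (0,0,11) ...
Target (A=7, B=1, C=4) not in reachable set → no.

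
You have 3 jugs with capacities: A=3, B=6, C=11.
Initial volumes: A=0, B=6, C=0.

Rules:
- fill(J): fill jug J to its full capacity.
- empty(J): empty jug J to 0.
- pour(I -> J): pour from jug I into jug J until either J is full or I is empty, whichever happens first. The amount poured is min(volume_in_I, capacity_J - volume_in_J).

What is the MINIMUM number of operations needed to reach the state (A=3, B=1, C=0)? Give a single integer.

BFS from (A=0, B=6, C=0). One shortest path:
  1. fill(A) -> (A=3 B=6 C=0)
  2. pour(B -> C) -> (A=3 B=0 C=6)
  3. fill(B) -> (A=3 B=6 C=6)
  4. pour(B -> C) -> (A=3 B=1 C=11)
  5. empty(C) -> (A=3 B=1 C=0)
Reached target in 5 moves.

Answer: 5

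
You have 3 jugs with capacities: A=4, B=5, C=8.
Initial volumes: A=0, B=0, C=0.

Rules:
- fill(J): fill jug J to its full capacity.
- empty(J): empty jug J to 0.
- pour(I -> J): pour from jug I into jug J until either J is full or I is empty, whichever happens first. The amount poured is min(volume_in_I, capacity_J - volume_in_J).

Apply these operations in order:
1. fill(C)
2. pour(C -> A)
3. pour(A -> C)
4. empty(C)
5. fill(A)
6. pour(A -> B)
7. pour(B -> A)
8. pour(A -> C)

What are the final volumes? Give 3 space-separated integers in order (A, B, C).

Answer: 0 0 4

Derivation:
Step 1: fill(C) -> (A=0 B=0 C=8)
Step 2: pour(C -> A) -> (A=4 B=0 C=4)
Step 3: pour(A -> C) -> (A=0 B=0 C=8)
Step 4: empty(C) -> (A=0 B=0 C=0)
Step 5: fill(A) -> (A=4 B=0 C=0)
Step 6: pour(A -> B) -> (A=0 B=4 C=0)
Step 7: pour(B -> A) -> (A=4 B=0 C=0)
Step 8: pour(A -> C) -> (A=0 B=0 C=4)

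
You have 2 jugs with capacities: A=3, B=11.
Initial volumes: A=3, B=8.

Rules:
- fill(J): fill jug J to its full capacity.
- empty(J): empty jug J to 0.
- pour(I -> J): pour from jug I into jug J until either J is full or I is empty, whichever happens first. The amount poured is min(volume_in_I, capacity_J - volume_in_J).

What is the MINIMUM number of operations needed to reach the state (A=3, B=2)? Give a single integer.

BFS from (A=3, B=8). One shortest path:
  1. empty(A) -> (A=0 B=8)
  2. pour(B -> A) -> (A=3 B=5)
  3. empty(A) -> (A=0 B=5)
  4. pour(B -> A) -> (A=3 B=2)
Reached target in 4 moves.

Answer: 4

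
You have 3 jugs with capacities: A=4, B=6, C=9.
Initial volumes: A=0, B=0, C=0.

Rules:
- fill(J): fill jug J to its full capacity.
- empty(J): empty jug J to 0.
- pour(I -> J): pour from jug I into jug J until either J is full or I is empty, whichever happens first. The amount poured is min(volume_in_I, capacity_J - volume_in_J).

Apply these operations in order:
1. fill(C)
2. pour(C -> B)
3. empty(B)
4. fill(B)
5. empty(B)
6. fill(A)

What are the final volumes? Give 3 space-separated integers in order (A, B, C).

Step 1: fill(C) -> (A=0 B=0 C=9)
Step 2: pour(C -> B) -> (A=0 B=6 C=3)
Step 3: empty(B) -> (A=0 B=0 C=3)
Step 4: fill(B) -> (A=0 B=6 C=3)
Step 5: empty(B) -> (A=0 B=0 C=3)
Step 6: fill(A) -> (A=4 B=0 C=3)

Answer: 4 0 3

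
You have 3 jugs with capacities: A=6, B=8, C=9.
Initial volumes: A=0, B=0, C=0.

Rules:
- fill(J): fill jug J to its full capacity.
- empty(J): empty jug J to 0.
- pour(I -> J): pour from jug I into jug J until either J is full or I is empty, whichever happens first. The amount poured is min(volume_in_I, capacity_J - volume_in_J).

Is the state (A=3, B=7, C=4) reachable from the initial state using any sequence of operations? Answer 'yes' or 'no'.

BFS explored all 350 reachable states.
Reachable set includes: (0,0,0), (0,0,1), (0,0,2), (0,0,3), (0,0,4), (0,0,5), (0,0,6), (0,0,7), (0,0,8), (0,0,9), (0,1,0), (0,1,1) ...
Target (A=3, B=7, C=4) not in reachable set → no.

Answer: no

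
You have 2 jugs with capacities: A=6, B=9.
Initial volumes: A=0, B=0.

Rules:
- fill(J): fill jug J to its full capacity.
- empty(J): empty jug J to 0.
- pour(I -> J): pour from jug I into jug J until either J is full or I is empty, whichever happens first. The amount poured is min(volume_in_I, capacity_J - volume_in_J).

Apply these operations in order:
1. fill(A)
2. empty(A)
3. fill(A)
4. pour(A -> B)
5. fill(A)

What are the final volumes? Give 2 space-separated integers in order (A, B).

Step 1: fill(A) -> (A=6 B=0)
Step 2: empty(A) -> (A=0 B=0)
Step 3: fill(A) -> (A=6 B=0)
Step 4: pour(A -> B) -> (A=0 B=6)
Step 5: fill(A) -> (A=6 B=6)

Answer: 6 6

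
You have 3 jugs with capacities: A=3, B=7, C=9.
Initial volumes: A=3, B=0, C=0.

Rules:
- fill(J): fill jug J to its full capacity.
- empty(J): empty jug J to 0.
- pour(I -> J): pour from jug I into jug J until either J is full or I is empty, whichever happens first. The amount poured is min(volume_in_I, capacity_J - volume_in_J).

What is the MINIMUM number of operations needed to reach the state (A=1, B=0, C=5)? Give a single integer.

Answer: 7

Derivation:
BFS from (A=3, B=0, C=0). One shortest path:
  1. fill(B) -> (A=3 B=7 C=0)
  2. pour(B -> C) -> (A=3 B=0 C=7)
  3. pour(A -> B) -> (A=0 B=3 C=7)
  4. fill(A) -> (A=3 B=3 C=7)
  5. pour(A -> C) -> (A=1 B=3 C=9)
  6. pour(C -> B) -> (A=1 B=7 C=5)
  7. empty(B) -> (A=1 B=0 C=5)
Reached target in 7 moves.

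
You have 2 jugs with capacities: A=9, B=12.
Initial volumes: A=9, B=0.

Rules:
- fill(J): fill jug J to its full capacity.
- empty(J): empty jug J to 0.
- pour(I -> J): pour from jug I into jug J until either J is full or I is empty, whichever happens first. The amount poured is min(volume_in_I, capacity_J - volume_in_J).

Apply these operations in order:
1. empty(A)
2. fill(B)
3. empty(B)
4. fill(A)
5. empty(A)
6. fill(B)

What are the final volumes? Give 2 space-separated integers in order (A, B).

Step 1: empty(A) -> (A=0 B=0)
Step 2: fill(B) -> (A=0 B=12)
Step 3: empty(B) -> (A=0 B=0)
Step 4: fill(A) -> (A=9 B=0)
Step 5: empty(A) -> (A=0 B=0)
Step 6: fill(B) -> (A=0 B=12)

Answer: 0 12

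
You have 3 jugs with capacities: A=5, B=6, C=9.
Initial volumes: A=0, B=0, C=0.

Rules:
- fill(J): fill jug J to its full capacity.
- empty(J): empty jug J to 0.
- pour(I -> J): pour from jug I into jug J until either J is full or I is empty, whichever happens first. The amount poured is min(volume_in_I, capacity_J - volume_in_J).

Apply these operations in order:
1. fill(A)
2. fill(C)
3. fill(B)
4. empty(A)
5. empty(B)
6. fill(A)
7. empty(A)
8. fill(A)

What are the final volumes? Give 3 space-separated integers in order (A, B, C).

Answer: 5 0 9

Derivation:
Step 1: fill(A) -> (A=5 B=0 C=0)
Step 2: fill(C) -> (A=5 B=0 C=9)
Step 3: fill(B) -> (A=5 B=6 C=9)
Step 4: empty(A) -> (A=0 B=6 C=9)
Step 5: empty(B) -> (A=0 B=0 C=9)
Step 6: fill(A) -> (A=5 B=0 C=9)
Step 7: empty(A) -> (A=0 B=0 C=9)
Step 8: fill(A) -> (A=5 B=0 C=9)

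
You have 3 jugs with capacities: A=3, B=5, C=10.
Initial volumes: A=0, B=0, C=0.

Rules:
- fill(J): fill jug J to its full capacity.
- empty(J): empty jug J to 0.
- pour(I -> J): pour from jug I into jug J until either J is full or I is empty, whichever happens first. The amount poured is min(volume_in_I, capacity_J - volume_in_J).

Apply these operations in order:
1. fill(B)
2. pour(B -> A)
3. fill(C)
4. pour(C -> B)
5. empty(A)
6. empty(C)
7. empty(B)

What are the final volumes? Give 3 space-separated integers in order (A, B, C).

Step 1: fill(B) -> (A=0 B=5 C=0)
Step 2: pour(B -> A) -> (A=3 B=2 C=0)
Step 3: fill(C) -> (A=3 B=2 C=10)
Step 4: pour(C -> B) -> (A=3 B=5 C=7)
Step 5: empty(A) -> (A=0 B=5 C=7)
Step 6: empty(C) -> (A=0 B=5 C=0)
Step 7: empty(B) -> (A=0 B=0 C=0)

Answer: 0 0 0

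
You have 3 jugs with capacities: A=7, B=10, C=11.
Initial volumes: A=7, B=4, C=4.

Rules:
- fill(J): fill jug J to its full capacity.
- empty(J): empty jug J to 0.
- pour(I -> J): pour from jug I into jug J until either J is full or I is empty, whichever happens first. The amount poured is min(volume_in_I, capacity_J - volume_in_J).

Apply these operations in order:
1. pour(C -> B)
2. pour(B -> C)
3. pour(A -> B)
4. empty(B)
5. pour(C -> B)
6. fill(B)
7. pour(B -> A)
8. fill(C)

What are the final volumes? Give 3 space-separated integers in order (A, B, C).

Answer: 7 3 11

Derivation:
Step 1: pour(C -> B) -> (A=7 B=8 C=0)
Step 2: pour(B -> C) -> (A=7 B=0 C=8)
Step 3: pour(A -> B) -> (A=0 B=7 C=8)
Step 4: empty(B) -> (A=0 B=0 C=8)
Step 5: pour(C -> B) -> (A=0 B=8 C=0)
Step 6: fill(B) -> (A=0 B=10 C=0)
Step 7: pour(B -> A) -> (A=7 B=3 C=0)
Step 8: fill(C) -> (A=7 B=3 C=11)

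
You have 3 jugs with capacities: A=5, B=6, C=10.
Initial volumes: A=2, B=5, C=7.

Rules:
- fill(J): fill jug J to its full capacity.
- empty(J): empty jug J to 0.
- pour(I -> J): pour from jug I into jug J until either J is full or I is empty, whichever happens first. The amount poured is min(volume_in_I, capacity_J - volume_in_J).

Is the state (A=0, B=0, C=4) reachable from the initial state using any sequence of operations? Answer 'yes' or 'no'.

BFS from (A=2, B=5, C=7):
  1. empty(B) -> (A=2 B=0 C=7)
  2. pour(C -> A) -> (A=5 B=0 C=4)
  3. empty(A) -> (A=0 B=0 C=4)
Target reached → yes.

Answer: yes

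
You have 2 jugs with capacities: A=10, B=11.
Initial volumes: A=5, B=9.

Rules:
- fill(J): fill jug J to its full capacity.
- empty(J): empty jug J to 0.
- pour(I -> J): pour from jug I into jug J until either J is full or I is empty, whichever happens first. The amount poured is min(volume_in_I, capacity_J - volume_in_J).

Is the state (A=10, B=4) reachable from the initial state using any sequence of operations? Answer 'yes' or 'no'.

Answer: yes

Derivation:
BFS from (A=5, B=9):
  1. pour(B -> A) -> (A=10 B=4)
Target reached → yes.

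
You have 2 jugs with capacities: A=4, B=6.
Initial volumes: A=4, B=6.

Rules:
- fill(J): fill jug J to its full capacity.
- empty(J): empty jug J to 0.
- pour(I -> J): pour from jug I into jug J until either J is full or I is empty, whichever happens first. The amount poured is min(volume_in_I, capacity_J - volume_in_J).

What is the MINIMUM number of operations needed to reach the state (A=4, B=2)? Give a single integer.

Answer: 2

Derivation:
BFS from (A=4, B=6). One shortest path:
  1. empty(A) -> (A=0 B=6)
  2. pour(B -> A) -> (A=4 B=2)
Reached target in 2 moves.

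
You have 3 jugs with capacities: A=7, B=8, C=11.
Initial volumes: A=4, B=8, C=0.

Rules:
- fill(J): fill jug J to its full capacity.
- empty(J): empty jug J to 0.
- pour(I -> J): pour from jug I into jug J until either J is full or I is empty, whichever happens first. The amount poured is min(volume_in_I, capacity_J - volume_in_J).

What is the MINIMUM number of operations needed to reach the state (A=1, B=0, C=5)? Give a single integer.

BFS from (A=4, B=8, C=0). One shortest path:
  1. pour(B -> A) -> (A=7 B=5 C=0)
  2. empty(A) -> (A=0 B=5 C=0)
  3. pour(B -> C) -> (A=0 B=0 C=5)
  4. fill(B) -> (A=0 B=8 C=5)
  5. pour(B -> A) -> (A=7 B=1 C=5)
  6. empty(A) -> (A=0 B=1 C=5)
  7. pour(B -> A) -> (A=1 B=0 C=5)
Reached target in 7 moves.

Answer: 7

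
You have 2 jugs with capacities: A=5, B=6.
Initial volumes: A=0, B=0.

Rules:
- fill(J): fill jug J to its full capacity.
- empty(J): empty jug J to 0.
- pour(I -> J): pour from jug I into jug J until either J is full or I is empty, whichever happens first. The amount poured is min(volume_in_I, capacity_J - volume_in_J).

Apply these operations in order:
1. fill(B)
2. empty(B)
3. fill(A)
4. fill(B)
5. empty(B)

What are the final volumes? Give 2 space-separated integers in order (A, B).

Step 1: fill(B) -> (A=0 B=6)
Step 2: empty(B) -> (A=0 B=0)
Step 3: fill(A) -> (A=5 B=0)
Step 4: fill(B) -> (A=5 B=6)
Step 5: empty(B) -> (A=5 B=0)

Answer: 5 0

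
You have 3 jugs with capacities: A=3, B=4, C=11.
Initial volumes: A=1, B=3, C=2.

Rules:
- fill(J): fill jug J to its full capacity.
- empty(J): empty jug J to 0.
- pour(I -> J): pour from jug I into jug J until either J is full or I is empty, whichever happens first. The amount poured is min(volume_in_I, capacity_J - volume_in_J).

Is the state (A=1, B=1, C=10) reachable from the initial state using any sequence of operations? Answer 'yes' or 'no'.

Answer: no

Derivation:
BFS explored all 181 reachable states.
Reachable set includes: (0,0,0), (0,0,1), (0,0,2), (0,0,3), (0,0,4), (0,0,5), (0,0,6), (0,0,7), (0,0,8), (0,0,9), (0,0,10), (0,0,11) ...
Target (A=1, B=1, C=10) not in reachable set → no.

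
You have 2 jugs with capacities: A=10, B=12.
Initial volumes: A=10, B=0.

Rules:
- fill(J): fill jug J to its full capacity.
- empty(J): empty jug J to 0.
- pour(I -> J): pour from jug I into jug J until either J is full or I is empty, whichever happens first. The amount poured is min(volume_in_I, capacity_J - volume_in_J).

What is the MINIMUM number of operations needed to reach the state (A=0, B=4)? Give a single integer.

Answer: 8

Derivation:
BFS from (A=10, B=0). One shortest path:
  1. empty(A) -> (A=0 B=0)
  2. fill(B) -> (A=0 B=12)
  3. pour(B -> A) -> (A=10 B=2)
  4. empty(A) -> (A=0 B=2)
  5. pour(B -> A) -> (A=2 B=0)
  6. fill(B) -> (A=2 B=12)
  7. pour(B -> A) -> (A=10 B=4)
  8. empty(A) -> (A=0 B=4)
Reached target in 8 moves.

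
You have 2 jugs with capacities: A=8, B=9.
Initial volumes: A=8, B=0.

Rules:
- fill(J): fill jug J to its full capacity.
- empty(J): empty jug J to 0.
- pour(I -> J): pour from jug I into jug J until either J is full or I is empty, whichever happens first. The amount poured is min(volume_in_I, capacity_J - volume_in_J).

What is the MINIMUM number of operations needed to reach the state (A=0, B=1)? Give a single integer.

BFS from (A=8, B=0). One shortest path:
  1. empty(A) -> (A=0 B=0)
  2. fill(B) -> (A=0 B=9)
  3. pour(B -> A) -> (A=8 B=1)
  4. empty(A) -> (A=0 B=1)
Reached target in 4 moves.

Answer: 4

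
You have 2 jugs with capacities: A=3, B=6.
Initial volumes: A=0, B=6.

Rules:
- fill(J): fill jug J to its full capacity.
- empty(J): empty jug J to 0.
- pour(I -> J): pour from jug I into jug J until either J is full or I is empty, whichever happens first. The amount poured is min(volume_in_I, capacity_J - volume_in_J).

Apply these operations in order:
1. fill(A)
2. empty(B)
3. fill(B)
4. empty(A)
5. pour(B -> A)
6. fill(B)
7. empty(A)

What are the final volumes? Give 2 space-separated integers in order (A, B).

Answer: 0 6

Derivation:
Step 1: fill(A) -> (A=3 B=6)
Step 2: empty(B) -> (A=3 B=0)
Step 3: fill(B) -> (A=3 B=6)
Step 4: empty(A) -> (A=0 B=6)
Step 5: pour(B -> A) -> (A=3 B=3)
Step 6: fill(B) -> (A=3 B=6)
Step 7: empty(A) -> (A=0 B=6)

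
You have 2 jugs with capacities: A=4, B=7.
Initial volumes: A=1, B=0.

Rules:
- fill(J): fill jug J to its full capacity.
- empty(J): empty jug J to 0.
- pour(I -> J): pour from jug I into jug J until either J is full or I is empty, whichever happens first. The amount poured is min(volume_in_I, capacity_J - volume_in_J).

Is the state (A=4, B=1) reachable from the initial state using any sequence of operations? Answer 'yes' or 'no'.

Answer: yes

Derivation:
BFS from (A=1, B=0):
  1. pour(A -> B) -> (A=0 B=1)
  2. fill(A) -> (A=4 B=1)
Target reached → yes.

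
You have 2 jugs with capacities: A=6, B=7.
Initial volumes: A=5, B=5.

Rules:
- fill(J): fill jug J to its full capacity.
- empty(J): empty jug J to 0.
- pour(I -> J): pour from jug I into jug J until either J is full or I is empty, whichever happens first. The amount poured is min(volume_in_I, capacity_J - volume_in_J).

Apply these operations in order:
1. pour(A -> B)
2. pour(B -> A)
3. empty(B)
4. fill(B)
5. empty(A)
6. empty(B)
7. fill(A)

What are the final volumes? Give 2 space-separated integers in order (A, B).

Answer: 6 0

Derivation:
Step 1: pour(A -> B) -> (A=3 B=7)
Step 2: pour(B -> A) -> (A=6 B=4)
Step 3: empty(B) -> (A=6 B=0)
Step 4: fill(B) -> (A=6 B=7)
Step 5: empty(A) -> (A=0 B=7)
Step 6: empty(B) -> (A=0 B=0)
Step 7: fill(A) -> (A=6 B=0)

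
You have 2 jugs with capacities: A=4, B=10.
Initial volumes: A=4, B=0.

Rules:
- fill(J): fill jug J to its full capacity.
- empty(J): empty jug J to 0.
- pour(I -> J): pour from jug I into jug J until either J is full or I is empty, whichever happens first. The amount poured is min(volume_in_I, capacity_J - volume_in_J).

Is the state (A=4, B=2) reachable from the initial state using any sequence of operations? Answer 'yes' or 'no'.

BFS from (A=4, B=0):
  1. empty(A) -> (A=0 B=0)
  2. fill(B) -> (A=0 B=10)
  3. pour(B -> A) -> (A=4 B=6)
  4. empty(A) -> (A=0 B=6)
  5. pour(B -> A) -> (A=4 B=2)
Target reached → yes.

Answer: yes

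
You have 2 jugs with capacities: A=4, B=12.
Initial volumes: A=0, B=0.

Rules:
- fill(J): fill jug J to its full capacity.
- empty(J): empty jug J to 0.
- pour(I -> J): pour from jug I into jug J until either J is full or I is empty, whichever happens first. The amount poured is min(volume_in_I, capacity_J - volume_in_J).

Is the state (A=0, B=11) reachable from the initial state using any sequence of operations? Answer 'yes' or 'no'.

Answer: no

Derivation:
BFS explored all 8 reachable states.
Reachable set includes: (0,0), (0,4), (0,8), (0,12), (4,0), (4,4), (4,8), (4,12)
Target (A=0, B=11) not in reachable set → no.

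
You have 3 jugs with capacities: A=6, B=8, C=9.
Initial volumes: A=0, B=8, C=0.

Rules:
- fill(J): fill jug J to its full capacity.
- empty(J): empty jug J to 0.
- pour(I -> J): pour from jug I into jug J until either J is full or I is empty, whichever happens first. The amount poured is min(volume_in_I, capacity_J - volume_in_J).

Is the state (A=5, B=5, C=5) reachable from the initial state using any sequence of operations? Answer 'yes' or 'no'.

BFS explored all 350 reachable states.
Reachable set includes: (0,0,0), (0,0,1), (0,0,2), (0,0,3), (0,0,4), (0,0,5), (0,0,6), (0,0,7), (0,0,8), (0,0,9), (0,1,0), (0,1,1) ...
Target (A=5, B=5, C=5) not in reachable set → no.

Answer: no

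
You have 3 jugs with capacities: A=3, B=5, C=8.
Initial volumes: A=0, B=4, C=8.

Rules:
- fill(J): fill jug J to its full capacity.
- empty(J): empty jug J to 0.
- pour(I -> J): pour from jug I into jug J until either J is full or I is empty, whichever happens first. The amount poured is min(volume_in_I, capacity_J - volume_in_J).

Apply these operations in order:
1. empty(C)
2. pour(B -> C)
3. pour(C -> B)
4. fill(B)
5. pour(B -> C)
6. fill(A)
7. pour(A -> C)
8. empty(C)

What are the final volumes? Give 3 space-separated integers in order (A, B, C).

Answer: 0 0 0

Derivation:
Step 1: empty(C) -> (A=0 B=4 C=0)
Step 2: pour(B -> C) -> (A=0 B=0 C=4)
Step 3: pour(C -> B) -> (A=0 B=4 C=0)
Step 4: fill(B) -> (A=0 B=5 C=0)
Step 5: pour(B -> C) -> (A=0 B=0 C=5)
Step 6: fill(A) -> (A=3 B=0 C=5)
Step 7: pour(A -> C) -> (A=0 B=0 C=8)
Step 8: empty(C) -> (A=0 B=0 C=0)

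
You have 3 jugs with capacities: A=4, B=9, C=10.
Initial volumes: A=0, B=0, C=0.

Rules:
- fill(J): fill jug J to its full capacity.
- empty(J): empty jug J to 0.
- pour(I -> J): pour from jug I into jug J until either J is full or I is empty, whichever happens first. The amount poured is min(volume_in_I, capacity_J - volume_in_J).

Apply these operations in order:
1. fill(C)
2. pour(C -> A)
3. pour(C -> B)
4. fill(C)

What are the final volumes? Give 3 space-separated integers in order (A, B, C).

Answer: 4 6 10

Derivation:
Step 1: fill(C) -> (A=0 B=0 C=10)
Step 2: pour(C -> A) -> (A=4 B=0 C=6)
Step 3: pour(C -> B) -> (A=4 B=6 C=0)
Step 4: fill(C) -> (A=4 B=6 C=10)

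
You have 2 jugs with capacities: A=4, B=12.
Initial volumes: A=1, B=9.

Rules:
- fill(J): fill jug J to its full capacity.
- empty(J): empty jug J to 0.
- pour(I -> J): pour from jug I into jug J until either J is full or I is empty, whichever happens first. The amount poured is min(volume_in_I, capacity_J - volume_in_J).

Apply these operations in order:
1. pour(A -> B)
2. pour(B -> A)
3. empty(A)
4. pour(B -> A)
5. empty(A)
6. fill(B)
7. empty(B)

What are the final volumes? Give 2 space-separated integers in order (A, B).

Step 1: pour(A -> B) -> (A=0 B=10)
Step 2: pour(B -> A) -> (A=4 B=6)
Step 3: empty(A) -> (A=0 B=6)
Step 4: pour(B -> A) -> (A=4 B=2)
Step 5: empty(A) -> (A=0 B=2)
Step 6: fill(B) -> (A=0 B=12)
Step 7: empty(B) -> (A=0 B=0)

Answer: 0 0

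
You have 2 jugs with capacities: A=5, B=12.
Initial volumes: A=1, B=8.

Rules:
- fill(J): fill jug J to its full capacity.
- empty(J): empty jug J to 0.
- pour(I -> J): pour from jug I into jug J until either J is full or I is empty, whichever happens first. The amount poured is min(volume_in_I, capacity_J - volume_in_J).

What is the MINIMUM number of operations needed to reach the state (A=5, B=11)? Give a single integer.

Answer: 5

Derivation:
BFS from (A=1, B=8). One shortest path:
  1. pour(B -> A) -> (A=5 B=4)
  2. empty(A) -> (A=0 B=4)
  3. pour(B -> A) -> (A=4 B=0)
  4. fill(B) -> (A=4 B=12)
  5. pour(B -> A) -> (A=5 B=11)
Reached target in 5 moves.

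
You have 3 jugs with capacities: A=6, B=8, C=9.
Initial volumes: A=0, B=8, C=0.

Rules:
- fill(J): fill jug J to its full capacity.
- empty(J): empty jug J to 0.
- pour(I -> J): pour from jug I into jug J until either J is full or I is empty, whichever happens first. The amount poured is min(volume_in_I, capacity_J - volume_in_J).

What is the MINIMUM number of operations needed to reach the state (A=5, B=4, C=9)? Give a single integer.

Answer: 8

Derivation:
BFS from (A=0, B=8, C=0). One shortest path:
  1. pour(B -> A) -> (A=6 B=2 C=0)
  2. empty(A) -> (A=0 B=2 C=0)
  3. pour(B -> A) -> (A=2 B=0 C=0)
  4. fill(B) -> (A=2 B=8 C=0)
  5. pour(B -> C) -> (A=2 B=0 C=8)
  6. fill(B) -> (A=2 B=8 C=8)
  7. pour(B -> A) -> (A=6 B=4 C=8)
  8. pour(A -> C) -> (A=5 B=4 C=9)
Reached target in 8 moves.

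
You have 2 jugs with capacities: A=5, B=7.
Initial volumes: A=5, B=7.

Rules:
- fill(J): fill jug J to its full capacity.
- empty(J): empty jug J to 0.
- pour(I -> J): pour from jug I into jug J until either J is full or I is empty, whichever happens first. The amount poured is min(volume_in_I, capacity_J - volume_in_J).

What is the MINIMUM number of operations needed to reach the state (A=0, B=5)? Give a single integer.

Answer: 2

Derivation:
BFS from (A=5, B=7). One shortest path:
  1. empty(B) -> (A=5 B=0)
  2. pour(A -> B) -> (A=0 B=5)
Reached target in 2 moves.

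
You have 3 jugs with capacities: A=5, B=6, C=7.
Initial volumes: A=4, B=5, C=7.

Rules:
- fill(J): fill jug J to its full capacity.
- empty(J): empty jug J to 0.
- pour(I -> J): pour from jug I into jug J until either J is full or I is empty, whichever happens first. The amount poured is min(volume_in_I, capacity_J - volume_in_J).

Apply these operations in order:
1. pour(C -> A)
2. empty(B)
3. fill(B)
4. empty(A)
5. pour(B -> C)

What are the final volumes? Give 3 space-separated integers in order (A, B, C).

Step 1: pour(C -> A) -> (A=5 B=5 C=6)
Step 2: empty(B) -> (A=5 B=0 C=6)
Step 3: fill(B) -> (A=5 B=6 C=6)
Step 4: empty(A) -> (A=0 B=6 C=6)
Step 5: pour(B -> C) -> (A=0 B=5 C=7)

Answer: 0 5 7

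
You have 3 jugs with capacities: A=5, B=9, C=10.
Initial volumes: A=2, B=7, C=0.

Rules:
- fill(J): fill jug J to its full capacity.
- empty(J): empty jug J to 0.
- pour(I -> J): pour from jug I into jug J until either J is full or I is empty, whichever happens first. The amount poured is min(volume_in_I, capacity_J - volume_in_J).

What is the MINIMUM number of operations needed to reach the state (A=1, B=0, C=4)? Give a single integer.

Answer: 6

Derivation:
BFS from (A=2, B=7, C=0). One shortest path:
  1. pour(B -> A) -> (A=5 B=4 C=0)
  2. pour(B -> C) -> (A=5 B=0 C=4)
  3. pour(A -> B) -> (A=0 B=5 C=4)
  4. fill(A) -> (A=5 B=5 C=4)
  5. pour(A -> B) -> (A=1 B=9 C=4)
  6. empty(B) -> (A=1 B=0 C=4)
Reached target in 6 moves.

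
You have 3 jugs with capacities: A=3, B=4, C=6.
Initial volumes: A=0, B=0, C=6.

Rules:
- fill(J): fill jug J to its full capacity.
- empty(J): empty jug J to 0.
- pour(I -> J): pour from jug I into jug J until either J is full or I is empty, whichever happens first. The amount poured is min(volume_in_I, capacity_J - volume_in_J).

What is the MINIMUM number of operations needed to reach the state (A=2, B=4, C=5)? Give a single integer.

Answer: 7

Derivation:
BFS from (A=0, B=0, C=6). One shortest path:
  1. fill(A) -> (A=3 B=0 C=6)
  2. pour(C -> B) -> (A=3 B=4 C=2)
  3. empty(B) -> (A=3 B=0 C=2)
  4. pour(A -> B) -> (A=0 B=3 C=2)
  5. pour(C -> A) -> (A=2 B=3 C=0)
  6. fill(C) -> (A=2 B=3 C=6)
  7. pour(C -> B) -> (A=2 B=4 C=5)
Reached target in 7 moves.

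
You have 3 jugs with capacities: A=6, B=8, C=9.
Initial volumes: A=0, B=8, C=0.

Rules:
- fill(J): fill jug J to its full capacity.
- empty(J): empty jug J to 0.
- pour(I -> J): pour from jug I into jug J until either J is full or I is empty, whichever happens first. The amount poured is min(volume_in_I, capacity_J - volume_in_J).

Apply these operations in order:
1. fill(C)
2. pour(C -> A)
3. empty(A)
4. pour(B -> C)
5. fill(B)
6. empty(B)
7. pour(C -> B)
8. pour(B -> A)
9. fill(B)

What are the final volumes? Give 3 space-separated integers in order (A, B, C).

Answer: 6 8 1

Derivation:
Step 1: fill(C) -> (A=0 B=8 C=9)
Step 2: pour(C -> A) -> (A=6 B=8 C=3)
Step 3: empty(A) -> (A=0 B=8 C=3)
Step 4: pour(B -> C) -> (A=0 B=2 C=9)
Step 5: fill(B) -> (A=0 B=8 C=9)
Step 6: empty(B) -> (A=0 B=0 C=9)
Step 7: pour(C -> B) -> (A=0 B=8 C=1)
Step 8: pour(B -> A) -> (A=6 B=2 C=1)
Step 9: fill(B) -> (A=6 B=8 C=1)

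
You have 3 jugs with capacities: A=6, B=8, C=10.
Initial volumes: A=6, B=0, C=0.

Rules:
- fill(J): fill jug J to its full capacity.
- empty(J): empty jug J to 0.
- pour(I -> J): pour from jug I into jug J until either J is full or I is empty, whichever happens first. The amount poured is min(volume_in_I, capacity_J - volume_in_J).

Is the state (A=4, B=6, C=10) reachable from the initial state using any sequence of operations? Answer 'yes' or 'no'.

BFS from (A=6, B=0, C=0):
  1. fill(B) -> (A=6 B=8 C=0)
  2. pour(B -> C) -> (A=6 B=0 C=8)
  3. pour(A -> B) -> (A=0 B=6 C=8)
  4. fill(A) -> (A=6 B=6 C=8)
  5. pour(A -> C) -> (A=4 B=6 C=10)
Target reached → yes.

Answer: yes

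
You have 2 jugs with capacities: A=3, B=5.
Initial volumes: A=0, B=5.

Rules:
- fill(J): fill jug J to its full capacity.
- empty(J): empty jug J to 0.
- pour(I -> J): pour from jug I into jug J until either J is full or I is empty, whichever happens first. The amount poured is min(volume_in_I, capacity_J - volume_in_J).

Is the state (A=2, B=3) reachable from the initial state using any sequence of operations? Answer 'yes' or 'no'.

BFS explored all 16 reachable states.
Reachable set includes: (0,0), (0,1), (0,2), (0,3), (0,4), (0,5), (1,0), (1,5), (2,0), (2,5), (3,0), (3,1) ...
Target (A=2, B=3) not in reachable set → no.

Answer: no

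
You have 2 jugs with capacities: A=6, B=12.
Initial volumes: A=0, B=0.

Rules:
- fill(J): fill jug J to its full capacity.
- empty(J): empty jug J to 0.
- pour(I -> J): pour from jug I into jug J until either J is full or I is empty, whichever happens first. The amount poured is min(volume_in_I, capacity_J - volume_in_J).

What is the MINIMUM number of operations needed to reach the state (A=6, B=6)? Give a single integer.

Answer: 2

Derivation:
BFS from (A=0, B=0). One shortest path:
  1. fill(B) -> (A=0 B=12)
  2. pour(B -> A) -> (A=6 B=6)
Reached target in 2 moves.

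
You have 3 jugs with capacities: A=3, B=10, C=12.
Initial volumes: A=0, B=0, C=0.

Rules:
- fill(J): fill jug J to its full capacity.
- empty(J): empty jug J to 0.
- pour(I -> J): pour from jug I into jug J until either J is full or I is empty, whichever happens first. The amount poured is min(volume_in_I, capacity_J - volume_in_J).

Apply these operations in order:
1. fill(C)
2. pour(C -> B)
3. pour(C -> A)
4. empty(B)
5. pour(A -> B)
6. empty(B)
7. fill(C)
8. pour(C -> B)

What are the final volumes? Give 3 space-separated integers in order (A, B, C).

Step 1: fill(C) -> (A=0 B=0 C=12)
Step 2: pour(C -> B) -> (A=0 B=10 C=2)
Step 3: pour(C -> A) -> (A=2 B=10 C=0)
Step 4: empty(B) -> (A=2 B=0 C=0)
Step 5: pour(A -> B) -> (A=0 B=2 C=0)
Step 6: empty(B) -> (A=0 B=0 C=0)
Step 7: fill(C) -> (A=0 B=0 C=12)
Step 8: pour(C -> B) -> (A=0 B=10 C=2)

Answer: 0 10 2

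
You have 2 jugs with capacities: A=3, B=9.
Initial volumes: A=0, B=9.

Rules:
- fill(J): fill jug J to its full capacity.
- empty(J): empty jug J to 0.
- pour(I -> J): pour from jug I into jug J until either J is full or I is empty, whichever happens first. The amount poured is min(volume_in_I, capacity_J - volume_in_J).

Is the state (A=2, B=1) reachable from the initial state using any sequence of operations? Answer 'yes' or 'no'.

Answer: no

Derivation:
BFS explored all 8 reachable states.
Reachable set includes: (0,0), (0,3), (0,6), (0,9), (3,0), (3,3), (3,6), (3,9)
Target (A=2, B=1) not in reachable set → no.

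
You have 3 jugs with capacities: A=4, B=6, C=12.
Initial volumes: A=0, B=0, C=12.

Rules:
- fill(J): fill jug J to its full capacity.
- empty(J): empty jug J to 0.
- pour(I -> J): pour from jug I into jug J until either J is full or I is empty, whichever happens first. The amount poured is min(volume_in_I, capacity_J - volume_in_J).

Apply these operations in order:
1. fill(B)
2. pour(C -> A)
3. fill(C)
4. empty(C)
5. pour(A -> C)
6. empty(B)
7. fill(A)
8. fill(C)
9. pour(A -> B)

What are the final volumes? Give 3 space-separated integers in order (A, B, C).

Step 1: fill(B) -> (A=0 B=6 C=12)
Step 2: pour(C -> A) -> (A=4 B=6 C=8)
Step 3: fill(C) -> (A=4 B=6 C=12)
Step 4: empty(C) -> (A=4 B=6 C=0)
Step 5: pour(A -> C) -> (A=0 B=6 C=4)
Step 6: empty(B) -> (A=0 B=0 C=4)
Step 7: fill(A) -> (A=4 B=0 C=4)
Step 8: fill(C) -> (A=4 B=0 C=12)
Step 9: pour(A -> B) -> (A=0 B=4 C=12)

Answer: 0 4 12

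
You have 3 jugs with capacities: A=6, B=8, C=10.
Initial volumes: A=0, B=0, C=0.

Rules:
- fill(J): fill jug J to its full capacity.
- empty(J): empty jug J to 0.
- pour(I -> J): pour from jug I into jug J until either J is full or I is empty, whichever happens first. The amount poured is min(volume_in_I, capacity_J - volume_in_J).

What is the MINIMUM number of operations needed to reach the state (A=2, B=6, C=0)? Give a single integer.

Answer: 5

Derivation:
BFS from (A=0, B=0, C=0). One shortest path:
  1. fill(B) -> (A=0 B=8 C=0)
  2. pour(B -> A) -> (A=6 B=2 C=0)
  3. pour(A -> C) -> (A=0 B=2 C=6)
  4. pour(B -> A) -> (A=2 B=0 C=6)
  5. pour(C -> B) -> (A=2 B=6 C=0)
Reached target in 5 moves.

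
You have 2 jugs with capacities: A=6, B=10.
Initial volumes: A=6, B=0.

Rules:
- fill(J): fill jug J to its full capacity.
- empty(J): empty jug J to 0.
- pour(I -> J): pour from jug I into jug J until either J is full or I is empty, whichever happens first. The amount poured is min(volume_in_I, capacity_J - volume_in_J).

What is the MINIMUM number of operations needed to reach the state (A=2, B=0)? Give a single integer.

Answer: 4

Derivation:
BFS from (A=6, B=0). One shortest path:
  1. pour(A -> B) -> (A=0 B=6)
  2. fill(A) -> (A=6 B=6)
  3. pour(A -> B) -> (A=2 B=10)
  4. empty(B) -> (A=2 B=0)
Reached target in 4 moves.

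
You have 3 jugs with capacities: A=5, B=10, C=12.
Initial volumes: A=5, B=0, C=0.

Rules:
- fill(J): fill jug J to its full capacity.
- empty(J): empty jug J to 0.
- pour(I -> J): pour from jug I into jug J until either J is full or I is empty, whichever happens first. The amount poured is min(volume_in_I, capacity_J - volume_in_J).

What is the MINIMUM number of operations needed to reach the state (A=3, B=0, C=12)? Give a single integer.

BFS from (A=5, B=0, C=0). One shortest path:
  1. fill(B) -> (A=5 B=10 C=0)
  2. pour(B -> C) -> (A=5 B=0 C=10)
  3. pour(A -> C) -> (A=3 B=0 C=12)
Reached target in 3 moves.

Answer: 3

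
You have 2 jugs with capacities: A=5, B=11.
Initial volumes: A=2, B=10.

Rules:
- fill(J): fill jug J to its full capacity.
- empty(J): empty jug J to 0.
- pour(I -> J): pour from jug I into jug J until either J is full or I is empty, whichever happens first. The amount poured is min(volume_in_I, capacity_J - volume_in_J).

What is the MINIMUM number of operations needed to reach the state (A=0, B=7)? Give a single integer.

BFS from (A=2, B=10). One shortest path:
  1. pour(B -> A) -> (A=5 B=7)
  2. empty(A) -> (A=0 B=7)
Reached target in 2 moves.

Answer: 2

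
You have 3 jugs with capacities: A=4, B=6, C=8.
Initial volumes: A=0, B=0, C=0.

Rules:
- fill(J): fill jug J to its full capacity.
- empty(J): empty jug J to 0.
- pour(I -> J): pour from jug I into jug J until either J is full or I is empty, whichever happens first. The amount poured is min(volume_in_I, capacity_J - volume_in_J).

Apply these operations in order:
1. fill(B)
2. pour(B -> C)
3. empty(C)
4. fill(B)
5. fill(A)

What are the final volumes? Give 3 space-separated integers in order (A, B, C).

Answer: 4 6 0

Derivation:
Step 1: fill(B) -> (A=0 B=6 C=0)
Step 2: pour(B -> C) -> (A=0 B=0 C=6)
Step 3: empty(C) -> (A=0 B=0 C=0)
Step 4: fill(B) -> (A=0 B=6 C=0)
Step 5: fill(A) -> (A=4 B=6 C=0)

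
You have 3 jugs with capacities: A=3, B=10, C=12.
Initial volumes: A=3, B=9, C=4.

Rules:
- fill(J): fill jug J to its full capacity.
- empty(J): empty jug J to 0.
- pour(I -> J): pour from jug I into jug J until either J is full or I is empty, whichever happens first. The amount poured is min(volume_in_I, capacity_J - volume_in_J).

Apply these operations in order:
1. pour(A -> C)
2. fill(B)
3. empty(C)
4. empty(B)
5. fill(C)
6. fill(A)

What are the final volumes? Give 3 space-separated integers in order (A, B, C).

Answer: 3 0 12

Derivation:
Step 1: pour(A -> C) -> (A=0 B=9 C=7)
Step 2: fill(B) -> (A=0 B=10 C=7)
Step 3: empty(C) -> (A=0 B=10 C=0)
Step 4: empty(B) -> (A=0 B=0 C=0)
Step 5: fill(C) -> (A=0 B=0 C=12)
Step 6: fill(A) -> (A=3 B=0 C=12)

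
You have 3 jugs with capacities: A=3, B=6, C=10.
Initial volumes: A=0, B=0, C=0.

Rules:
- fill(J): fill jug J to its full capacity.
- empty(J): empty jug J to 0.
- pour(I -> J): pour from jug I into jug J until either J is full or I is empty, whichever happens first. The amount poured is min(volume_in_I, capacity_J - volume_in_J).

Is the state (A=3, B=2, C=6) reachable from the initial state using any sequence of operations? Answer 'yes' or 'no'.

Answer: yes

Derivation:
BFS from (A=0, B=0, C=0):
  1. fill(A) -> (A=3 B=0 C=0)
  2. fill(B) -> (A=3 B=6 C=0)
  3. pour(B -> C) -> (A=3 B=0 C=6)
  4. fill(B) -> (A=3 B=6 C=6)
  5. pour(B -> C) -> (A=3 B=2 C=10)
  6. empty(C) -> (A=3 B=2 C=0)
  7. pour(A -> C) -> (A=0 B=2 C=3)
  8. fill(A) -> (A=3 B=2 C=3)
  9. pour(A -> C) -> (A=0 B=2 C=6)
  10. fill(A) -> (A=3 B=2 C=6)
Target reached → yes.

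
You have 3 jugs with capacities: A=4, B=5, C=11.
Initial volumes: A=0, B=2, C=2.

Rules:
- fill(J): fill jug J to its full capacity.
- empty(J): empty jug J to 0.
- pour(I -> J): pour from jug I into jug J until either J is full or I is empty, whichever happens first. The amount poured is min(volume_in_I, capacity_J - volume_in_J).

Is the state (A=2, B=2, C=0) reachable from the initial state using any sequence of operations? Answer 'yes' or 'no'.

Answer: yes

Derivation:
BFS from (A=0, B=2, C=2):
  1. pour(C -> A) -> (A=2 B=2 C=0)
Target reached → yes.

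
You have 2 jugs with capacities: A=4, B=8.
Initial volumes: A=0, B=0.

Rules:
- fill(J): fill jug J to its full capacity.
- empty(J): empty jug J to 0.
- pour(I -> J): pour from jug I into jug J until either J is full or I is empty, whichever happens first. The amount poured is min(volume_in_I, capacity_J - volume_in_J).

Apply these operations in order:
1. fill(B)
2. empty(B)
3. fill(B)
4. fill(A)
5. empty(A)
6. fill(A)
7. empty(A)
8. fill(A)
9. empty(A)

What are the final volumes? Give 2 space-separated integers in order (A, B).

Answer: 0 8

Derivation:
Step 1: fill(B) -> (A=0 B=8)
Step 2: empty(B) -> (A=0 B=0)
Step 3: fill(B) -> (A=0 B=8)
Step 4: fill(A) -> (A=4 B=8)
Step 5: empty(A) -> (A=0 B=8)
Step 6: fill(A) -> (A=4 B=8)
Step 7: empty(A) -> (A=0 B=8)
Step 8: fill(A) -> (A=4 B=8)
Step 9: empty(A) -> (A=0 B=8)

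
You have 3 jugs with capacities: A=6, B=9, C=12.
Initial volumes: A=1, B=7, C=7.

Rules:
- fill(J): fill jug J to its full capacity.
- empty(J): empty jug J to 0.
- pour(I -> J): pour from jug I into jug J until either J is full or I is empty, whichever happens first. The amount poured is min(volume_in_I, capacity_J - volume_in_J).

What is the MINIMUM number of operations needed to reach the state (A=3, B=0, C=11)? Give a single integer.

Answer: 5

Derivation:
BFS from (A=1, B=7, C=7). One shortest path:
  1. empty(A) -> (A=0 B=7 C=7)
  2. pour(C -> B) -> (A=0 B=9 C=5)
  3. pour(B -> A) -> (A=6 B=3 C=5)
  4. pour(A -> C) -> (A=0 B=3 C=11)
  5. pour(B -> A) -> (A=3 B=0 C=11)
Reached target in 5 moves.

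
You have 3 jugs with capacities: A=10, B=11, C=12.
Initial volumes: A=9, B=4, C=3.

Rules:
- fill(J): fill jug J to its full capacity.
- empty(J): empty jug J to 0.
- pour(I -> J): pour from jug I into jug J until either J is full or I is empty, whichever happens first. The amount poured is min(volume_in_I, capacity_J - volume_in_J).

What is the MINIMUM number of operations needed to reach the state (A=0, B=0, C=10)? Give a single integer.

BFS from (A=9, B=4, C=3). One shortest path:
  1. fill(A) -> (A=10 B=4 C=3)
  2. empty(B) -> (A=10 B=0 C=3)
  3. empty(C) -> (A=10 B=0 C=0)
  4. pour(A -> C) -> (A=0 B=0 C=10)
Reached target in 4 moves.

Answer: 4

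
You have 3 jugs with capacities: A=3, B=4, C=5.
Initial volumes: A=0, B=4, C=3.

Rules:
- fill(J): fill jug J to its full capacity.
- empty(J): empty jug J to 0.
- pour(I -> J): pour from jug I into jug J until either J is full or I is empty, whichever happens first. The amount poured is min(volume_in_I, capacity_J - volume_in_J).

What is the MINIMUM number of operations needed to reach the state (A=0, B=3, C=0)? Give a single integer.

BFS from (A=0, B=4, C=3). One shortest path:
  1. empty(B) -> (A=0 B=0 C=3)
  2. pour(C -> B) -> (A=0 B=3 C=0)
Reached target in 2 moves.

Answer: 2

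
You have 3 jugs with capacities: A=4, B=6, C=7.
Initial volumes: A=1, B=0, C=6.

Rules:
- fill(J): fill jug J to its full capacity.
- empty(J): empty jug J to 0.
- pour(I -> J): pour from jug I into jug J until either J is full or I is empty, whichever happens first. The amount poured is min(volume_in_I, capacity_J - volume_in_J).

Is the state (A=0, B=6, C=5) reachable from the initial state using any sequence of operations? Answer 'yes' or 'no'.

Answer: yes

Derivation:
BFS from (A=1, B=0, C=6):
  1. fill(A) -> (A=4 B=0 C=6)
  2. fill(C) -> (A=4 B=0 C=7)
  3. pour(A -> B) -> (A=0 B=4 C=7)
  4. pour(C -> B) -> (A=0 B=6 C=5)
Target reached → yes.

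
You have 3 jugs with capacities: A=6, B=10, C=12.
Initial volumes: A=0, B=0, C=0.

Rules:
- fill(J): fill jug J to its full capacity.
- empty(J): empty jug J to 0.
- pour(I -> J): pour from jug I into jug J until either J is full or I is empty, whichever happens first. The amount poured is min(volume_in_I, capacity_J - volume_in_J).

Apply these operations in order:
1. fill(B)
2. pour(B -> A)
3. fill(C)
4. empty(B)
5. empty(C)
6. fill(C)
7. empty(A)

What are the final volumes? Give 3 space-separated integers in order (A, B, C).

Answer: 0 0 12

Derivation:
Step 1: fill(B) -> (A=0 B=10 C=0)
Step 2: pour(B -> A) -> (A=6 B=4 C=0)
Step 3: fill(C) -> (A=6 B=4 C=12)
Step 4: empty(B) -> (A=6 B=0 C=12)
Step 5: empty(C) -> (A=6 B=0 C=0)
Step 6: fill(C) -> (A=6 B=0 C=12)
Step 7: empty(A) -> (A=0 B=0 C=12)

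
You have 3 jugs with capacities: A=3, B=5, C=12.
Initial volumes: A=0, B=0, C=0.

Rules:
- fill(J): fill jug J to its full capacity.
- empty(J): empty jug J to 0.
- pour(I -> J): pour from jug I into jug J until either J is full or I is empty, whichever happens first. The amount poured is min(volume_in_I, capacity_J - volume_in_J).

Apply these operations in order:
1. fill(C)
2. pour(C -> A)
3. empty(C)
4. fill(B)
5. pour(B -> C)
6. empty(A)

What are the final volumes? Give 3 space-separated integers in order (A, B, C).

Step 1: fill(C) -> (A=0 B=0 C=12)
Step 2: pour(C -> A) -> (A=3 B=0 C=9)
Step 3: empty(C) -> (A=3 B=0 C=0)
Step 4: fill(B) -> (A=3 B=5 C=0)
Step 5: pour(B -> C) -> (A=3 B=0 C=5)
Step 6: empty(A) -> (A=0 B=0 C=5)

Answer: 0 0 5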